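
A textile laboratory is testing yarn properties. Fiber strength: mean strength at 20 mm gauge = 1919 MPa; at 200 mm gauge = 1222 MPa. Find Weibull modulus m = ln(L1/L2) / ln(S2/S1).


Formula: m = ln(L1/L2) / ln(S2/S1)
Step 1: ln(L1/L2) = ln(20/200) = -2.30259
Step 2: S2/S1 = 1222/1919 = 0.63679
Step 3: ln(S2/S1) = ln(0.63679) = -0.45132
Step 4: m = -2.30259 / -0.45132 = 5.10

5.10 (Weibull m)


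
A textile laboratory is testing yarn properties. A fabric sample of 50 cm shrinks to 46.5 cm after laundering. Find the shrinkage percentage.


Formula: Shrinkage% = ((L_before - L_after) / L_before) * 100
Step 1: Shrinkage = 50 - 46.5 = 3.5 cm
Step 2: Shrinkage% = (3.5 / 50) * 100
Step 3: Shrinkage% = 0.07 * 100 = 7.0%

7.0%


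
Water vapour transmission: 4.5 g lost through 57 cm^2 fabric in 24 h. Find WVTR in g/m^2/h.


Formula: WVTR = mass_loss / (area * time)
Step 1: Convert area: 57 cm^2 = 0.0057 m^2
Step 2: WVTR = 4.5 g / (0.0057 m^2 * 24 h)
Step 3: WVTR = 4.5 / 0.1368 = 32.9 g/m^2/h

32.9 g/m^2/h


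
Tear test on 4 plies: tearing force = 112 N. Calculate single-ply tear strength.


Formula: Per-ply strength = Total force / Number of plies
Per-ply = 112 N / 4
Per-ply = 28 N

28 N


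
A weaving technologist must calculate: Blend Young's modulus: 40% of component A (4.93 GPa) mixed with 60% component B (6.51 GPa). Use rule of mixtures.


Formula: Blend property = (fraction_A * property_A) + (fraction_B * property_B)
Step 1: Contribution A = 40/100 * 4.93 GPa = 1.972 GPa
Step 2: Contribution B = 60/100 * 6.51 GPa = 3.906 GPa
Step 3: Blend Young's modulus = 1.972 + 3.906 = 5.878 GPa

5.878 GPa


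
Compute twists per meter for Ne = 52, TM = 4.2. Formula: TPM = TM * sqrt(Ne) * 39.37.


Formula: TPM = TM * sqrt(Ne) * 39.37
Step 1: sqrt(Ne) = sqrt(52) = 7.2111
Step 2: TM * sqrt(Ne) = 4.2 * 7.2111 = 30.2866
Step 3: TPM = 30.2866 * 39.37 = 1192 twists/m

1192 twists/m


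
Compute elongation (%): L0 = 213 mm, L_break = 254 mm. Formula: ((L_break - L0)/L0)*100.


Formula: Elongation (%) = ((L_break - L0) / L0) * 100
Step 1: Extension = 254 - 213 = 41 mm
Step 2: Elongation = (41 / 213) * 100
Step 3: Elongation = 0.192488 * 100 = 19.2488% ≈ 19.2%

19.2%


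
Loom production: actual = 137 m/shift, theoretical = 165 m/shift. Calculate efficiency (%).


Formula: Efficiency% = (Actual output / Theoretical output) * 100
Efficiency% = (137 / 165) * 100
Efficiency% = 0.830303 * 100 = 83.0303% ≈ 83.0%

83.0%


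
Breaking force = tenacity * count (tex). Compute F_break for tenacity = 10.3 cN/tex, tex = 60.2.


Formula: Breaking force = Tenacity * Linear density
F = 10.3 cN/tex * 60.2 tex
F = 620.06 cN

620.06 cN


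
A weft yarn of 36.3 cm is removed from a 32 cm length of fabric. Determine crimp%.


Formula: Crimp% = ((L_yarn - L_fabric) / L_fabric) * 100
Step 1: Extension = 36.3 - 32 = 4.3 cm
Step 2: Crimp% = (4.3 / 32) * 100
Step 3: Crimp% = 0.134375 * 100 = 13.4375% ≈ 13.4%

13.4%


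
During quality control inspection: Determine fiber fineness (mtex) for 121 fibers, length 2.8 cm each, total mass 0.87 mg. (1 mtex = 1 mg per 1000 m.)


Formula: fineness (mtex) = mass (mg) / total length (km) = (mass_mg / total_length_m) * 1000
Step 1: Convert fiber length: 2.8 cm = 0.028 m
Step 2: Total fiber length = 121 * 0.028 = 3.388 m
Step 3: Linear density = 0.87 mg / 3.388 m = 0.2568 mg/m
Step 4: fineness = 0.2568 * 1000 = 256.8 mtex

256.8 mtex


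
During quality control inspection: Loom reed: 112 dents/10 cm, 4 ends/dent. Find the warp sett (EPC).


Formula: EPC = (dents per 10 cm * ends per dent) / 10
Step 1: Total ends per 10 cm = 112 * 4 = 448
Step 2: EPC = 448 / 10 = 44.8 ends/cm

44.8 ends/cm


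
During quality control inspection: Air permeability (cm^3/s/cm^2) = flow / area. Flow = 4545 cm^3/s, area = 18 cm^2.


Formula: Air Permeability = Airflow / Test Area
AP = 4545 cm^3/s / 18 cm^2
AP = 252.5 cm^3/s/cm^2

252.5 cm^3/s/cm^2


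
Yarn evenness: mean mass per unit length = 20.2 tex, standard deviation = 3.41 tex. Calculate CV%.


Formula: CV% = (standard deviation / mean) * 100
Step 1: Ratio = 3.41 / 20.2 = 0.168812
Step 2: CV% = 0.168812 * 100 = 16.8812% ≈ 16.9%

16.9%


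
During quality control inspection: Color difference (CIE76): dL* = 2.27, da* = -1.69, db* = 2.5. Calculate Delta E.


Formula: Delta E = sqrt(dL*^2 + da*^2 + db*^2)
Step 1: dL*^2 = 2.27^2 = 5.1529
Step 2: da*^2 = (-1.69)^2 = 2.8561
Step 3: db*^2 = 2.5^2 = 6.25
Step 4: Sum = 5.1529 + 2.8561 + 6.25 = 14.259
Step 5: Delta E = sqrt(14.259) = 3.78

3.78 Delta E


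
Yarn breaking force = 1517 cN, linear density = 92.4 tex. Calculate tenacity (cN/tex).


Formula: Tenacity = Breaking force / Linear density
Tenacity = 1517 cN / 92.4 tex
Tenacity = 16.42 cN/tex

16.42 cN/tex


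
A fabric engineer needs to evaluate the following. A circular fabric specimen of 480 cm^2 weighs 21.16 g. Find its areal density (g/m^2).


Formula: GSM = mass_g / area_m2
Step 1: Convert area: 480 cm^2 = 480 / 10000 = 0.048 m^2
Step 2: GSM = 21.16 g / 0.048 m^2 = 440.8 g/m^2

440.8 g/m^2


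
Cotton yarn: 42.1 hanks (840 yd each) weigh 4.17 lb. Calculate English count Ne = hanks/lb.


Formula: Ne = hanks / mass_lb
Substituting: Ne = 42.1 / 4.17
Ne = 10.1

10.1 Ne


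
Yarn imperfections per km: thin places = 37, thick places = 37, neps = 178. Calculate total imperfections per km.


Formula: Total = thin places + thick places + neps
Total = 37 + 37 + 178
Total = 252 imperfections/km

252 imperfections/km


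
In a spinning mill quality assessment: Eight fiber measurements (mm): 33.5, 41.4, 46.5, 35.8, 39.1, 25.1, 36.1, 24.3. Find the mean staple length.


Formula: Mean = sum of lengths / count
Sum = 33.5 + 41.4 + 46.5 + 35.8 + 39.1 + 25.1 + 36.1 + 24.3
Sum = 281.8 mm
Mean = 281.8 / 8 = 35.23 mm

35.23 mm


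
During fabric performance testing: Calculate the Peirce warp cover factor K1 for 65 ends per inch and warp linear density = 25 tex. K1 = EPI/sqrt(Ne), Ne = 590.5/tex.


Formula: K1 = EPI / sqrt(Ne), with Ne = 590.5 / tex_warp
Step 1: Ne = 590.5 / 25 = 23.62
Step 2: sqrt(Ne) = sqrt(23.62) = 4.86
Step 3: K1 = 65 / 4.86 = 13.4

13.4


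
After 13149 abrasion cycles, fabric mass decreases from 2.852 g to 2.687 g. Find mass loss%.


Formula: Mass loss% = ((m_before - m_after) / m_before) * 100
Step 1: Mass loss = 2.852 - 2.687 = 0.165 g
Step 2: Ratio = 0.165 / 2.852 = 0.0578541
Step 3: Mass loss% = 0.0578541 * 100 = 5.78541% ≈ 5.79%

5.79%


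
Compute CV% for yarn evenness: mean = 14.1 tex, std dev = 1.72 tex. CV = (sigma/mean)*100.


Formula: CV% = (standard deviation / mean) * 100
Step 1: Ratio = 1.72 / 14.1 = 0.121986
Step 2: CV% = 0.121986 * 100 = 12.1986% ≈ 12.2%

12.2%


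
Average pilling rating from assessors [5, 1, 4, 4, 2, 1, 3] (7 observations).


Formula: Mean = sum / count
Sum = 5 + 1 + 4 + 4 + 2 + 1 + 3 = 20
Mean = 20 / 7 = 2.9

2.9


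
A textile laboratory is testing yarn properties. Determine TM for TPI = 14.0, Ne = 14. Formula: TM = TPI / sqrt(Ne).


Formula: TM = TPI / sqrt(Ne)
Step 1: sqrt(Ne) = sqrt(14) = 3.7417
Step 2: TM = 14.0 / 3.7417 = 3.74

3.74 TM


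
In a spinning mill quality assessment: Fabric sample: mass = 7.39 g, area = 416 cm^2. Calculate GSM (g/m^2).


Formula: GSM = mass_g / area_m2
Step 1: Convert area: 416 cm^2 = 416 / 10000 = 0.0416 m^2
Step 2: GSM = 7.39 g / 0.0416 m^2 = 177.6 g/m^2

177.6 g/m^2


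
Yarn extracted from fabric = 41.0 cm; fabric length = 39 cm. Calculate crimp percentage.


Formula: Crimp% = ((L_yarn - L_fabric) / L_fabric) * 100
Step 1: Extension = 41.0 - 39 = 2.0 cm
Step 2: Crimp% = (2.0 / 39) * 100
Step 3: Crimp% = 0.051282 * 100 = 5.1282% ≈ 5.1%

5.1%


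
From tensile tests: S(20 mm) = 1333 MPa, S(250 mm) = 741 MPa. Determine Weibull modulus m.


Formula: m = ln(L1/L2) / ln(S2/S1)
Step 1: ln(L1/L2) = ln(20/250) = -2.52573
Step 2: S2/S1 = 741/1333 = 0.55589
Step 3: ln(S2/S1) = ln(0.55589) = -0.58718
Step 4: m = -2.52573 / -0.58718 = 4.30

4.30 (Weibull m)


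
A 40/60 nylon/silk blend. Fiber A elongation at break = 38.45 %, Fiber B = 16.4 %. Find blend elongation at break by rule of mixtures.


Formula: Blend property = (fraction_A * property_A) + (fraction_B * property_B)
Step 1: Contribution A = 40/100 * 38.45 % = 15.38 %
Step 2: Contribution B = 60/100 * 16.4 % = 9.84 %
Step 3: Blend elongation at break = 15.38 + 9.84 = 25.22 %

25.22 %


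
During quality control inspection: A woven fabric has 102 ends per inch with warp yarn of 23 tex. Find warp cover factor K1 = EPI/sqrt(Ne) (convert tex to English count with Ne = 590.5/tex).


Formula: K1 = EPI / sqrt(Ne), with Ne = 590.5 / tex_warp
Step 1: Ne = 590.5 / 23 = 25.674
Step 2: sqrt(Ne) = sqrt(25.674) = 5.067
Step 3: K1 = 102 / 5.067 = 20.1

20.1


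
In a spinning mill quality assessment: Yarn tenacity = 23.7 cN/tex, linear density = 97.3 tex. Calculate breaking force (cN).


Formula: Breaking force = Tenacity * Linear density
F = 23.7 cN/tex * 97.3 tex
F = 2306.01 cN

2306.01 cN


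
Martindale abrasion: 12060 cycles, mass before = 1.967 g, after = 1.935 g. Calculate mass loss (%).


Formula: Mass loss% = ((m_before - m_after) / m_before) * 100
Step 1: Mass loss = 1.967 - 1.935 = 0.032 g
Step 2: Ratio = 0.032 / 1.967 = 0.0162684
Step 3: Mass loss% = 0.0162684 * 100 = 1.62684% ≈ 1.63%

1.63%


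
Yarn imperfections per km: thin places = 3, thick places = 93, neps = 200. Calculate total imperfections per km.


Formula: Total = thin places + thick places + neps
Total = 3 + 93 + 200
Total = 296 imperfections/km

296 imperfections/km


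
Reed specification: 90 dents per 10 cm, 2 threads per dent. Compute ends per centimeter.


Formula: EPC = (dents per 10 cm * ends per dent) / 10
Step 1: Total ends per 10 cm = 90 * 2 = 180
Step 2: EPC = 180 / 10 = 18.0 ends/cm

18.0 ends/cm


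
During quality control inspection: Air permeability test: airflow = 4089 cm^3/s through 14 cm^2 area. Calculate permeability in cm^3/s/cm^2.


Formula: Air Permeability = Airflow / Test Area
AP = 4089 cm^3/s / 14 cm^2
AP = 292.1 cm^3/s/cm^2

292.1 cm^3/s/cm^2


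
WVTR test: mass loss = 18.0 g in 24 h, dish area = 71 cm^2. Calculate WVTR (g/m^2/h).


Formula: WVTR = mass_loss / (area * time)
Step 1: Convert area: 71 cm^2 = 0.0071 m^2
Step 2: WVTR = 18.0 g / (0.0071 m^2 * 24 h)
Step 3: WVTR = 18.0 / 0.1704 = 105.6 g/m^2/h

105.6 g/m^2/h


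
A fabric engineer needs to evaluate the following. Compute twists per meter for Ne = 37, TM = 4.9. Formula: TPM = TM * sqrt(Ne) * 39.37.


Formula: TPM = TM * sqrt(Ne) * 39.37
Step 1: sqrt(Ne) = sqrt(37) = 6.0828
Step 2: TM * sqrt(Ne) = 4.9 * 6.0828 = 29.8057
Step 3: TPM = 29.8057 * 39.37 = 1173 twists/m

1173 twists/m


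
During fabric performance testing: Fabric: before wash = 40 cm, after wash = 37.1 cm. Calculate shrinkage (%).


Formula: Shrinkage% = ((L_before - L_after) / L_before) * 100
Step 1: Shrinkage = 40 - 37.1 = 2.9 cm
Step 2: Shrinkage% = (2.9 / 40) * 100
Step 3: Shrinkage% = 0.0725 * 100 = 7.25% ≈ 7.3%

7.3%


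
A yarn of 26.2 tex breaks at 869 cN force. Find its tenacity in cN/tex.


Formula: Tenacity = Breaking force / Linear density
Tenacity = 869 cN / 26.2 tex
Tenacity = 33.17 cN/tex

33.17 cN/tex


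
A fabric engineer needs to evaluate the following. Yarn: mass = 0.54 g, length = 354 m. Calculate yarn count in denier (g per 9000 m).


Formula: den = (mass_g / length_m) * 9000
Substituting: den = (0.54 / 354) * 9000
Intermediate: 0.54 / 354 = 0.00152542 g/m
den = 0.00152542 * 9000 = 13.7 denier

13.7 denier


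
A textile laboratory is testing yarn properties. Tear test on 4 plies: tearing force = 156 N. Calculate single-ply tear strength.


Formula: Per-ply strength = Total force / Number of plies
Per-ply = 156 N / 4
Per-ply = 39 N

39 N


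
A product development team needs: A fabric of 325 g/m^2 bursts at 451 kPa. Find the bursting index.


Formula: Bursting Index = Bursting Strength / Fabric GSM
BI = 451 kPa / 325 g/m^2
BI = 1.388 kPa/(g/m^2)

1.388 kPa/(g/m^2)


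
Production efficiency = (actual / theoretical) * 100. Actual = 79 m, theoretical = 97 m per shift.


Formula: Efficiency% = (Actual output / Theoretical output) * 100
Efficiency% = (79 / 97) * 100
Efficiency% = 0.814433 * 100 = 81.4433% ≈ 81.4%

81.4%


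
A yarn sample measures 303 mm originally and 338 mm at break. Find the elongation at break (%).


Formula: Elongation (%) = ((L_break - L0) / L0) * 100
Step 1: Extension = 338 - 303 = 35 mm
Step 2: Elongation = (35 / 303) * 100
Step 3: Elongation = 0.115512 * 100 = 11.5512% ≈ 11.6%

11.6%


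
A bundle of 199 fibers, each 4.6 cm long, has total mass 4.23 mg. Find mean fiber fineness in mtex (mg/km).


Formula: fineness (mtex) = mass (mg) / total length (km) = (mass_mg / total_length_m) * 1000
Step 1: Convert fiber length: 4.6 cm = 0.046 m
Step 2: Total fiber length = 199 * 0.046 = 9.154 m
Step 3: Linear density = 4.23 mg / 9.154 m = 0.4621 mg/m
Step 4: fineness = 0.4621 * 1000 = 462.1 mtex

462.1 mtex


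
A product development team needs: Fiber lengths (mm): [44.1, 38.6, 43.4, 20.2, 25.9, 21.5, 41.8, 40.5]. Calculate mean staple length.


Formula: Mean = sum of lengths / count
Sum = 44.1 + 38.6 + 43.4 + 20.2 + 25.9 + 21.5 + 41.8 + 40.5
Sum = 276.0 mm
Mean = 276.0 / 8 = 34.50 mm

34.50 mm


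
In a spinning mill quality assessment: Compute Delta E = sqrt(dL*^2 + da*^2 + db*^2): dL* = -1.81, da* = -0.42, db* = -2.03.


Formula: Delta E = sqrt(dL*^2 + da*^2 + db*^2)
Step 1: dL*^2 = (-1.81)^2 = 3.2761
Step 2: da*^2 = (-0.42)^2 = 0.1764
Step 3: db*^2 = (-2.03)^2 = 4.1209
Step 4: Sum = 3.2761 + 0.1764 + 4.1209 = 7.5734
Step 5: Delta E = sqrt(7.5734) = 2.75

2.75 Delta E


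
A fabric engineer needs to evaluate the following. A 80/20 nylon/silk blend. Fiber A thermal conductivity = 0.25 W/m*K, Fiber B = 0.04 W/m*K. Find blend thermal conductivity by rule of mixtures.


Formula: Blend property = (fraction_A * property_A) + (fraction_B * property_B)
Step 1: Contribution A = 80/100 * 0.25 W/m*K = 0.2 W/m*K
Step 2: Contribution B = 20/100 * 0.04 W/m*K = 0.008 W/m*K
Step 3: Blend thermal conductivity = 0.2 + 0.008 = 0.208 W/m*K

0.208 W/m*K


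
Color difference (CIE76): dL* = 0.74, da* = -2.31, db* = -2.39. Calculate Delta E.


Formula: Delta E = sqrt(dL*^2 + da*^2 + db*^2)
Step 1: dL*^2 = 0.74^2 = 0.5476
Step 2: da*^2 = (-2.31)^2 = 5.3361
Step 3: db*^2 = (-2.39)^2 = 5.7121
Step 4: Sum = 0.5476 + 5.3361 + 5.7121 = 11.5958
Step 5: Delta E = sqrt(11.5958) = 3.41

3.41 Delta E


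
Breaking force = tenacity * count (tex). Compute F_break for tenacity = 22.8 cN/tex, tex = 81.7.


Formula: Breaking force = Tenacity * Linear density
F = 22.8 cN/tex * 81.7 tex
F = 1862.76 cN

1862.76 cN


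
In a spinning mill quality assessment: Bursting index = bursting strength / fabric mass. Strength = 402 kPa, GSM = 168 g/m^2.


Formula: Bursting Index = Bursting Strength / Fabric GSM
BI = 402 kPa / 168 g/m^2
BI = 2.393 kPa/(g/m^2)

2.393 kPa/(g/m^2)


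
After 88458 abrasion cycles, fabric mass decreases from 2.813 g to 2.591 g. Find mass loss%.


Formula: Mass loss% = ((m_before - m_after) / m_before) * 100
Step 1: Mass loss = 2.813 - 2.591 = 0.222 g
Step 2: Ratio = 0.222 / 2.813 = 0.0789193
Step 3: Mass loss% = 0.0789193 * 100 = 7.89193% ≈ 7.89%

7.89%


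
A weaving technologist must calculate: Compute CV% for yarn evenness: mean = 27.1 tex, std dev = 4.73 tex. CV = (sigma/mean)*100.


Formula: CV% = (standard deviation / mean) * 100
Step 1: Ratio = 4.73 / 27.1 = 0.174539
Step 2: CV% = 0.174539 * 100 = 17.4539% ≈ 17.5%

17.5%


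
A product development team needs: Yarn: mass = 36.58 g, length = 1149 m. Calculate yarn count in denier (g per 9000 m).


Formula: den = (mass_g / length_m) * 9000
Substituting: den = (36.58 / 1149) * 9000
Intermediate: 36.58 / 1149 = 0.03183638 g/m
den = 0.03183638 * 9000 = 286.5 denier

286.5 denier


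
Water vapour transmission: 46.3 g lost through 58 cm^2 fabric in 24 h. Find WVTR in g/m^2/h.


Formula: WVTR = mass_loss / (area * time)
Step 1: Convert area: 58 cm^2 = 0.0058 m^2
Step 2: WVTR = 46.3 g / (0.0058 m^2 * 24 h)
Step 3: WVTR = 46.3 / 0.1392 = 332.6 g/m^2/h

332.6 g/m^2/h


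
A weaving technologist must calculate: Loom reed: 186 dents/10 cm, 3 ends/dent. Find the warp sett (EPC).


Formula: EPC = (dents per 10 cm * ends per dent) / 10
Step 1: Total ends per 10 cm = 186 * 3 = 558
Step 2: EPC = 558 / 10 = 55.8 ends/cm

55.8 ends/cm


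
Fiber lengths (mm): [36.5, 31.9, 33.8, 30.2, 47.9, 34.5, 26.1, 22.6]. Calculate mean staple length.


Formula: Mean = sum of lengths / count
Sum = 36.5 + 31.9 + 33.8 + 30.2 + 47.9 + 34.5 + 26.1 + 22.6
Sum = 263.5 mm
Mean = 263.5 / 8 = 32.94 mm

32.94 mm


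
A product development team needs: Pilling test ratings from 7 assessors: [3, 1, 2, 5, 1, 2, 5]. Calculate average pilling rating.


Formula: Mean = sum / count
Sum = 3 + 1 + 2 + 5 + 1 + 2 + 5 = 19
Mean = 19 / 7 = 2.7

2.7


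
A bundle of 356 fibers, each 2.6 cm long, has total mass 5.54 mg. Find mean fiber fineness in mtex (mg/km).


Formula: fineness (mtex) = mass (mg) / total length (km) = (mass_mg / total_length_m) * 1000
Step 1: Convert fiber length: 2.6 cm = 0.026 m
Step 2: Total fiber length = 356 * 0.026 = 9.256 m
Step 3: Linear density = 5.54 mg / 9.256 m = 0.5985 mg/m
Step 4: fineness = 0.5985 * 1000 = 598.5 mtex

598.5 mtex


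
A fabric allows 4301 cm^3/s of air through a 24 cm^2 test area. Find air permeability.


Formula: Air Permeability = Airflow / Test Area
AP = 4301 cm^3/s / 24 cm^2
AP = 179.2 cm^3/s/cm^2

179.2 cm^3/s/cm^2


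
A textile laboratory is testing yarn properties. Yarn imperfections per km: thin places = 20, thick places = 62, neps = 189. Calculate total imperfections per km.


Formula: Total = thin places + thick places + neps
Total = 20 + 62 + 189
Total = 271 imperfections/km

271 imperfections/km


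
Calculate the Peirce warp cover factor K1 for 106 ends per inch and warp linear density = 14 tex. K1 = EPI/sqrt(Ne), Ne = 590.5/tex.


Formula: K1 = EPI / sqrt(Ne), with Ne = 590.5 / tex_warp
Step 1: Ne = 590.5 / 14 = 42.179
Step 2: sqrt(Ne) = sqrt(42.179) = 6.4945
Step 3: K1 = 106 / 6.4945 = 16.3

16.3


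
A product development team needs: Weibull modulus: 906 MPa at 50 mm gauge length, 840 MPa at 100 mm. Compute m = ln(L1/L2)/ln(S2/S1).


Formula: m = ln(L1/L2) / ln(S2/S1)
Step 1: ln(L1/L2) = ln(50/100) = -0.69315
Step 2: S2/S1 = 840/906 = 0.92715
Step 3: ln(S2/S1) = ln(0.92715) = -0.07564
Step 4: m = -0.69315 / -0.07564 = 9.16

9.16 (Weibull m)


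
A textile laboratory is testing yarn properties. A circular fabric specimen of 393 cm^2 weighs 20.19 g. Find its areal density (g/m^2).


Formula: GSM = mass_g / area_m2
Step 1: Convert area: 393 cm^2 = 393 / 10000 = 0.0393 m^2
Step 2: GSM = 20.19 g / 0.0393 m^2 = 513.7 g/m^2

513.7 g/m^2


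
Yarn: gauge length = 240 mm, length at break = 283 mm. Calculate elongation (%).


Formula: Elongation (%) = ((L_break - L0) / L0) * 100
Step 1: Extension = 283 - 240 = 43 mm
Step 2: Elongation = (43 / 240) * 100
Step 3: Elongation = 0.179167 * 100 = 17.9167% ≈ 17.9%

17.9%


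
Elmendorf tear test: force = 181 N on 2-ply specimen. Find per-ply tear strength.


Formula: Per-ply strength = Total force / Number of plies
Per-ply = 181 N / 2
Per-ply = 90.5 N

90.5 N


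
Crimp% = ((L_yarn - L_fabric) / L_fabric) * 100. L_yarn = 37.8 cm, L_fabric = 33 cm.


Formula: Crimp% = ((L_yarn - L_fabric) / L_fabric) * 100
Step 1: Extension = 37.8 - 33 = 4.8 cm
Step 2: Crimp% = (4.8 / 33) * 100
Step 3: Crimp% = 0.145455 * 100 = 14.5455% ≈ 14.5%

14.5%


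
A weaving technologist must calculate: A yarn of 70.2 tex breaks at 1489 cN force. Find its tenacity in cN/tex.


Formula: Tenacity = Breaking force / Linear density
Tenacity = 1489 cN / 70.2 tex
Tenacity = 21.21 cN/tex

21.21 cN/tex


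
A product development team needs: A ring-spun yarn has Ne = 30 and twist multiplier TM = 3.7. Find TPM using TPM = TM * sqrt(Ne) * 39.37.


Formula: TPM = TM * sqrt(Ne) * 39.37
Step 1: sqrt(Ne) = sqrt(30) = 5.4772
Step 2: TM * sqrt(Ne) = 3.7 * 5.4772 = 20.2656
Step 3: TPM = 20.2656 * 39.37 = 798 twists/m

798 twists/m


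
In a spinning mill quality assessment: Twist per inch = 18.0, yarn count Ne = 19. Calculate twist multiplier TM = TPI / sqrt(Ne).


Formula: TM = TPI / sqrt(Ne)
Step 1: sqrt(Ne) = sqrt(19) = 4.3589
Step 2: TM = 18.0 / 4.3589 = 4.13

4.13 TM


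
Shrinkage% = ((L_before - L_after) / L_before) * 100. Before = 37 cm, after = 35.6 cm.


Formula: Shrinkage% = ((L_before - L_after) / L_before) * 100
Step 1: Shrinkage = 37 - 35.6 = 1.4 cm
Step 2: Shrinkage% = (1.4 / 37) * 100
Step 3: Shrinkage% = 0.037838 * 100 = 3.7838% ≈ 3.8%

3.8%


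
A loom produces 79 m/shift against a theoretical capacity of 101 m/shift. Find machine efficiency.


Formula: Efficiency% = (Actual output / Theoretical output) * 100
Efficiency% = (79 / 101) * 100
Efficiency% = 0.782178 * 100 = 78.2178% ≈ 78.2%

78.2%


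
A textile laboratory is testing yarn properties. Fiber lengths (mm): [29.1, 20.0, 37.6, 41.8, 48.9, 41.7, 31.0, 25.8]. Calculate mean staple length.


Formula: Mean = sum of lengths / count
Sum = 29.1 + 20.0 + 37.6 + 41.8 + 48.9 + 41.7 + 31.0 + 25.8
Sum = 275.9 mm
Mean = 275.9 / 8 = 34.49 mm

34.49 mm


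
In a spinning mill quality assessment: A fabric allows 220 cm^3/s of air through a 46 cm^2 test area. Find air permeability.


Formula: Air Permeability = Airflow / Test Area
AP = 220 cm^3/s / 46 cm^2
AP = 4.8 cm^3/s/cm^2

4.8 cm^3/s/cm^2


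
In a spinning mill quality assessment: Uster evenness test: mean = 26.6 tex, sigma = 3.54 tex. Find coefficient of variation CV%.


Formula: CV% = (standard deviation / mean) * 100
Step 1: Ratio = 3.54 / 26.6 = 0.133083
Step 2: CV% = 0.133083 * 100 = 13.3083% ≈ 13.3%

13.3%


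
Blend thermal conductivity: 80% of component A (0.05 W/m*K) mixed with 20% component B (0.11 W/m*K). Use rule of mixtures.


Formula: Blend property = (fraction_A * property_A) + (fraction_B * property_B)
Step 1: Contribution A = 80/100 * 0.05 W/m*K = 0.04 W/m*K
Step 2: Contribution B = 20/100 * 0.11 W/m*K = 0.022 W/m*K
Step 3: Blend thermal conductivity = 0.04 + 0.022 = 0.062 W/m*K

0.062 W/m*K


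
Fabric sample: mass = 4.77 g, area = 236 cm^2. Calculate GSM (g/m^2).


Formula: GSM = mass_g / area_m2
Step 1: Convert area: 236 cm^2 = 236 / 10000 = 0.0236 m^2
Step 2: GSM = 4.77 g / 0.0236 m^2 = 202.1 g/m^2

202.1 g/m^2


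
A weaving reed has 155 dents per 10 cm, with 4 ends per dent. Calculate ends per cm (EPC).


Formula: EPC = (dents per 10 cm * ends per dent) / 10
Step 1: Total ends per 10 cm = 155 * 4 = 620
Step 2: EPC = 620 / 10 = 62.0 ends/cm

62.0 ends/cm


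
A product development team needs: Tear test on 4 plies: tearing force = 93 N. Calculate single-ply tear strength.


Formula: Per-ply strength = Total force / Number of plies
Per-ply = 93 N / 4
Per-ply = 23.25 N

23.25 N


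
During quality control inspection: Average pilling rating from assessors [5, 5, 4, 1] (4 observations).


Formula: Mean = sum / count
Sum = 5 + 5 + 4 + 1 = 15
Mean = 15 / 4 = 3.8

3.8


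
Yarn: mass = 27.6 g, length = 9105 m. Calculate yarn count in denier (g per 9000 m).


Formula: den = (mass_g / length_m) * 9000
Substituting: den = (27.6 / 9105) * 9000
Intermediate: 27.6 / 9105 = 0.0030313 g/m
den = 0.0030313 * 9000 = 27.3 denier

27.3 denier


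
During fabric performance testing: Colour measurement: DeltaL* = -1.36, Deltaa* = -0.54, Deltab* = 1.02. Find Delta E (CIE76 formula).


Formula: Delta E = sqrt(dL*^2 + da*^2 + db*^2)
Step 1: dL*^2 = (-1.36)^2 = 1.8496
Step 2: da*^2 = (-0.54)^2 = 0.2916
Step 3: db*^2 = 1.02^2 = 1.0404
Step 4: Sum = 1.8496 + 0.2916 + 1.0404 = 3.1816
Step 5: Delta E = sqrt(3.1816) = 1.78

1.78 Delta E


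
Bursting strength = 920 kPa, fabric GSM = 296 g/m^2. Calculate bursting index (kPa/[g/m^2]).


Formula: Bursting Index = Bursting Strength / Fabric GSM
BI = 920 kPa / 296 g/m^2
BI = 3.108 kPa/(g/m^2)

3.108 kPa/(g/m^2)


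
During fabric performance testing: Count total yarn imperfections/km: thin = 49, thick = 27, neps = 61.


Formula: Total = thin places + thick places + neps
Total = 49 + 27 + 61
Total = 137 imperfections/km

137 imperfections/km


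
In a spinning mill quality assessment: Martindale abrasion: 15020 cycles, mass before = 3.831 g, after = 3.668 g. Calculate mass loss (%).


Formula: Mass loss% = ((m_before - m_after) / m_before) * 100
Step 1: Mass loss = 3.831 - 3.668 = 0.163 g
Step 2: Ratio = 0.163 / 3.831 = 0.0425476
Step 3: Mass loss% = 0.0425476 * 100 = 4.25476% ≈ 4.25%

4.25%


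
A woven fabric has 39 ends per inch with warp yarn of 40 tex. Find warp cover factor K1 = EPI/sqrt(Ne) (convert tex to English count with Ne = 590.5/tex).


Formula: K1 = EPI / sqrt(Ne), with Ne = 590.5 / tex_warp
Step 1: Ne = 590.5 / 40 = 14.763
Step 2: sqrt(Ne) = sqrt(14.763) = 3.8423
Step 3: K1 = 39 / 3.8423 = 10.2

10.2


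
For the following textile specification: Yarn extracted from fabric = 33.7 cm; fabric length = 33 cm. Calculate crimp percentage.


Formula: Crimp% = ((L_yarn - L_fabric) / L_fabric) * 100
Step 1: Extension = 33.7 - 33 = 0.7 cm
Step 2: Crimp% = (0.7 / 33) * 100
Step 3: Crimp% = 0.021212 * 100 = 2.1212% ≈ 2.1%

2.1%


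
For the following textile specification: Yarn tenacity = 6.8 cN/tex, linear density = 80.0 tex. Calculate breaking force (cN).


Formula: Breaking force = Tenacity * Linear density
F = 6.8 cN/tex * 80.0 tex
F = 544.00 cN

544.00 cN


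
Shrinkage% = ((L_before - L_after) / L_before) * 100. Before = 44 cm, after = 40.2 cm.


Formula: Shrinkage% = ((L_before - L_after) / L_before) * 100
Step 1: Shrinkage = 44 - 40.2 = 3.8 cm
Step 2: Shrinkage% = (3.8 / 44) * 100
Step 3: Shrinkage% = 0.086364 * 100 = 8.6364% ≈ 8.6%

8.6%


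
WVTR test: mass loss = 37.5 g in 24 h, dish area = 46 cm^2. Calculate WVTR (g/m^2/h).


Formula: WVTR = mass_loss / (area * time)
Step 1: Convert area: 46 cm^2 = 0.0046 m^2
Step 2: WVTR = 37.5 g / (0.0046 m^2 * 24 h)
Step 3: WVTR = 37.5 / 0.1104 = 339.7 g/m^2/h

339.7 g/m^2/h


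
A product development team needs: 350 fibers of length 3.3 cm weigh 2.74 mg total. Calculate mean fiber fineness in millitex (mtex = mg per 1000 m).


Formula: fineness (mtex) = mass (mg) / total length (km) = (mass_mg / total_length_m) * 1000
Step 1: Convert fiber length: 3.3 cm = 0.033 m
Step 2: Total fiber length = 350 * 0.033 = 11.55 m
Step 3: Linear density = 2.74 mg / 11.55 m = 0.2372 mg/m
Step 4: fineness = 0.2372 * 1000 = 237.2 mtex

237.2 mtex


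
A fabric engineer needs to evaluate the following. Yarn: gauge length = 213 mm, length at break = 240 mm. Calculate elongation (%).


Formula: Elongation (%) = ((L_break - L0) / L0) * 100
Step 1: Extension = 240 - 213 = 27 mm
Step 2: Elongation = (27 / 213) * 100
Step 3: Elongation = 0.126761 * 100 = 12.6761% ≈ 12.7%

12.7%


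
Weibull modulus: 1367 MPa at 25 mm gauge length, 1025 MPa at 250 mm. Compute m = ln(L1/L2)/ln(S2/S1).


Formula: m = ln(L1/L2) / ln(S2/S1)
Step 1: ln(L1/L2) = ln(25/250) = -2.30259
Step 2: S2/S1 = 1025/1367 = 0.74982
Step 3: ln(S2/S1) = ln(0.74982) = -0.28792
Step 4: m = -2.30259 / -0.28792 = 8.00

8.00 (Weibull m)


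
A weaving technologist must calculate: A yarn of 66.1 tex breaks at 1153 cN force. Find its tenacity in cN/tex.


Formula: Tenacity = Breaking force / Linear density
Tenacity = 1153 cN / 66.1 tex
Tenacity = 17.44 cN/tex

17.44 cN/tex


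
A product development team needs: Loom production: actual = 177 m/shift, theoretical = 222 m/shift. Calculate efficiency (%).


Formula: Efficiency% = (Actual output / Theoretical output) * 100
Efficiency% = (177 / 222) * 100
Efficiency% = 0.797297 * 100 = 79.7297% ≈ 79.7%

79.7%


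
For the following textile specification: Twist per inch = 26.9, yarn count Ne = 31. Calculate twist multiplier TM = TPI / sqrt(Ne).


Formula: TM = TPI / sqrt(Ne)
Step 1: sqrt(Ne) = sqrt(31) = 5.5678
Step 2: TM = 26.9 / 5.5678 = 4.83

4.83 TM


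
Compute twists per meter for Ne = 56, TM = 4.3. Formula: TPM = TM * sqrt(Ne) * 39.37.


Formula: TPM = TM * sqrt(Ne) * 39.37
Step 1: sqrt(Ne) = sqrt(56) = 7.4833
Step 2: TM * sqrt(Ne) = 4.3 * 7.4833 = 32.1782
Step 3: TPM = 32.1782 * 39.37 = 1267 twists/m

1267 twists/m


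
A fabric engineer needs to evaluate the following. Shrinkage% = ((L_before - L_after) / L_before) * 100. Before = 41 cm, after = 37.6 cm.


Formula: Shrinkage% = ((L_before - L_after) / L_before) * 100
Step 1: Shrinkage = 41 - 37.6 = 3.4 cm
Step 2: Shrinkage% = (3.4 / 41) * 100
Step 3: Shrinkage% = 0.082927 * 100 = 8.2927% ≈ 8.3%

8.3%


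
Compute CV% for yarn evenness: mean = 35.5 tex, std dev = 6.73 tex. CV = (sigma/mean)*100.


Formula: CV% = (standard deviation / mean) * 100
Step 1: Ratio = 6.73 / 35.5 = 0.189577
Step 2: CV% = 0.189577 * 100 = 18.9577% ≈ 19.0%

19.0%


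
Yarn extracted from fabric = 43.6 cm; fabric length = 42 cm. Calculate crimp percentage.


Formula: Crimp% = ((L_yarn - L_fabric) / L_fabric) * 100
Step 1: Extension = 43.6 - 42 = 1.6 cm
Step 2: Crimp% = (1.6 / 42) * 100
Step 3: Crimp% = 0.038095 * 100 = 3.8095% ≈ 3.8%

3.8%


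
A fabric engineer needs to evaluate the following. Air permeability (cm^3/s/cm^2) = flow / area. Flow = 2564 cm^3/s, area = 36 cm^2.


Formula: Air Permeability = Airflow / Test Area
AP = 2564 cm^3/s / 36 cm^2
AP = 71.2 cm^3/s/cm^2

71.2 cm^3/s/cm^2


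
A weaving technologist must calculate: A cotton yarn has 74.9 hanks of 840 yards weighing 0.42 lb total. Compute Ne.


Formula: Ne = hanks / mass_lb
Substituting: Ne = 74.9 / 0.42
Ne = 178.3

178.3 Ne


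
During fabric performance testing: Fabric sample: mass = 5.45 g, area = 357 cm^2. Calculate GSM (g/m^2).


Formula: GSM = mass_g / area_m2
Step 1: Convert area: 357 cm^2 = 357 / 10000 = 0.0357 m^2
Step 2: GSM = 5.45 g / 0.0357 m^2 = 152.7 g/m^2

152.7 g/m^2


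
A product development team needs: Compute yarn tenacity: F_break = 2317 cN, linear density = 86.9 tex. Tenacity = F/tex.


Formula: Tenacity = Breaking force / Linear density
Tenacity = 2317 cN / 86.9 tex
Tenacity = 26.66 cN/tex

26.66 cN/tex


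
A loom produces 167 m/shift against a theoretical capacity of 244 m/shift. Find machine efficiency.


Formula: Efficiency% = (Actual output / Theoretical output) * 100
Efficiency% = (167 / 244) * 100
Efficiency% = 0.684426 * 100 = 68.4426% ≈ 68.4%

68.4%


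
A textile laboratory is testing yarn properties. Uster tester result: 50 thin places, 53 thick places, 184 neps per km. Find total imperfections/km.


Formula: Total = thin places + thick places + neps
Total = 50 + 53 + 184
Total = 287 imperfections/km

287 imperfections/km


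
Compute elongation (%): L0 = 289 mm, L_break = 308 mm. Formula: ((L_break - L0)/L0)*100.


Formula: Elongation (%) = ((L_break - L0) / L0) * 100
Step 1: Extension = 308 - 289 = 19 mm
Step 2: Elongation = (19 / 289) * 100
Step 3: Elongation = 0.065744 * 100 = 6.5744% ≈ 6.6%

6.6%


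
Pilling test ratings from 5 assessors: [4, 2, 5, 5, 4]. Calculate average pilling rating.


Formula: Mean = sum / count
Sum = 4 + 2 + 5 + 5 + 4 = 20
Mean = 20 / 5 = 4.0

4.0


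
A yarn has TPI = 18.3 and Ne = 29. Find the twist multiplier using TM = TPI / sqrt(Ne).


Formula: TM = TPI / sqrt(Ne)
Step 1: sqrt(Ne) = sqrt(29) = 5.3852
Step 2: TM = 18.3 / 5.3852 = 3.40

3.40 TM


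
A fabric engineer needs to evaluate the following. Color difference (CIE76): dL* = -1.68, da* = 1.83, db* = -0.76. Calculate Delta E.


Formula: Delta E = sqrt(dL*^2 + da*^2 + db*^2)
Step 1: dL*^2 = (-1.68)^2 = 2.8224
Step 2: da*^2 = 1.83^2 = 3.3489
Step 3: db*^2 = (-0.76)^2 = 0.5776
Step 4: Sum = 2.8224 + 3.3489 + 0.5776 = 6.7489
Step 5: Delta E = sqrt(6.7489) = 2.6

2.6 Delta E


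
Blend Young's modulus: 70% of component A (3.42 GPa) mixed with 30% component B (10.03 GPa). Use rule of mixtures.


Formula: Blend property = (fraction_A * property_A) + (fraction_B * property_B)
Step 1: Contribution A = 70/100 * 3.42 GPa = 2.394 GPa
Step 2: Contribution B = 30/100 * 10.03 GPa = 3.009 GPa
Step 3: Blend Young's modulus = 2.394 + 3.009 = 5.403 GPa

5.403 GPa


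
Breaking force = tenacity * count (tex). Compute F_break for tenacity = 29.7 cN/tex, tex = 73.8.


Formula: Breaking force = Tenacity * Linear density
F = 29.7 cN/tex * 73.8 tex
F = 2191.86 cN

2191.86 cN


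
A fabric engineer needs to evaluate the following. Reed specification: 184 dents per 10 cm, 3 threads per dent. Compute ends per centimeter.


Formula: EPC = (dents per 10 cm * ends per dent) / 10
Step 1: Total ends per 10 cm = 184 * 3 = 552
Step 2: EPC = 552 / 10 = 55.2 ends/cm

55.2 ends/cm


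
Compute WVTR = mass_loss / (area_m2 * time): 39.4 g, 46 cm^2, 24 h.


Formula: WVTR = mass_loss / (area * time)
Step 1: Convert area: 46 cm^2 = 0.0046 m^2
Step 2: WVTR = 39.4 g / (0.0046 m^2 * 24 h)
Step 3: WVTR = 39.4 / 0.1104 = 356.9 g/m^2/h

356.9 g/m^2/h


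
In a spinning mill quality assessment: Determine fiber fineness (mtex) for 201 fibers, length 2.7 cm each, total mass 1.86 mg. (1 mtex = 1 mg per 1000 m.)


Formula: fineness (mtex) = mass (mg) / total length (km) = (mass_mg / total_length_m) * 1000
Step 1: Convert fiber length: 2.7 cm = 0.027 m
Step 2: Total fiber length = 201 * 0.027 = 5.427 m
Step 3: Linear density = 1.86 mg / 5.427 m = 0.3427 mg/m
Step 4: fineness = 0.3427 * 1000 = 342.7 mtex

342.7 mtex


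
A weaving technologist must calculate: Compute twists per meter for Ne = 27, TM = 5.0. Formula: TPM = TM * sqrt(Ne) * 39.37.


Formula: TPM = TM * sqrt(Ne) * 39.37
Step 1: sqrt(Ne) = sqrt(27) = 5.1962
Step 2: TM * sqrt(Ne) = 5.0 * 5.1962 = 25.981
Step 3: TPM = 25.981 * 39.37 = 1023 twists/m

1023 twists/m


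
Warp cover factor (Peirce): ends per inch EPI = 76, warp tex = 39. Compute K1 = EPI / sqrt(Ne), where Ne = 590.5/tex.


Formula: K1 = EPI / sqrt(Ne), with Ne = 590.5 / tex_warp
Step 1: Ne = 590.5 / 39 = 15.141
Step 2: sqrt(Ne) = sqrt(15.141) = 3.8911
Step 3: K1 = 76 / 3.8911 = 19.5

19.5


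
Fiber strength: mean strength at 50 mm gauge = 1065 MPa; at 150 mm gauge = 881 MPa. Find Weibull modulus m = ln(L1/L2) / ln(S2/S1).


Formula: m = ln(L1/L2) / ln(S2/S1)
Step 1: ln(L1/L2) = ln(50/150) = -1.09861
Step 2: S2/S1 = 881/1065 = 0.82723
Step 3: ln(S2/S1) = ln(0.82723) = -0.18967
Step 4: m = -1.09861 / -0.18967 = 5.79

5.79 (Weibull m)


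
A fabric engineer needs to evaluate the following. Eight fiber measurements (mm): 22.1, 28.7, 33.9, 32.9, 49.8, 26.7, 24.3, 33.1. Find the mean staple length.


Formula: Mean = sum of lengths / count
Sum = 22.1 + 28.7 + 33.9 + 32.9 + 49.8 + 26.7 + 24.3 + 33.1
Sum = 251.5 mm
Mean = 251.5 / 8 = 31.44 mm

31.44 mm


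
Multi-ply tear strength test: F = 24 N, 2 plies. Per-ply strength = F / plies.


Formula: Per-ply strength = Total force / Number of plies
Per-ply = 24 N / 2
Per-ply = 12 N

12 N


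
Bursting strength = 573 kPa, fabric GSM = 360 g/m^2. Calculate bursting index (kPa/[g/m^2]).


Formula: Bursting Index = Bursting Strength / Fabric GSM
BI = 573 kPa / 360 g/m^2
BI = 1.592 kPa/(g/m^2)

1.592 kPa/(g/m^2)


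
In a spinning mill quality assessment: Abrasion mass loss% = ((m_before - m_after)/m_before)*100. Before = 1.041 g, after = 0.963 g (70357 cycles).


Formula: Mass loss% = ((m_before - m_after) / m_before) * 100
Step 1: Mass loss = 1.041 - 0.963 = 0.078 g
Step 2: Ratio = 0.078 / 1.041 = 0.074928
Step 3: Mass loss% = 0.074928 * 100 = 7.4928% ≈ 7.49%

7.49%


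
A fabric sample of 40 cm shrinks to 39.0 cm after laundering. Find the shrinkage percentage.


Formula: Shrinkage% = ((L_before - L_after) / L_before) * 100
Step 1: Shrinkage = 40 - 39.0 = 1.0 cm
Step 2: Shrinkage% = (1.0 / 40) * 100
Step 3: Shrinkage% = 0.025 * 100 = 2.5%

2.5%


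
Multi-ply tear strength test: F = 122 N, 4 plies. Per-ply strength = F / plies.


Formula: Per-ply strength = Total force / Number of plies
Per-ply = 122 N / 4
Per-ply = 30.5 N

30.5 N


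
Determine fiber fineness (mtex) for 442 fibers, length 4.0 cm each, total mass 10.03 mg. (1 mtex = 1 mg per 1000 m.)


Formula: fineness (mtex) = mass (mg) / total length (km) = (mass_mg / total_length_m) * 1000
Step 1: Convert fiber length: 4.0 cm = 0.04 m
Step 2: Total fiber length = 442 * 0.04 = 17.68 m
Step 3: Linear density = 10.03 mg / 17.68 m = 0.5673 mg/m
Step 4: fineness = 0.5673 * 1000 = 567.3 mtex

567.3 mtex


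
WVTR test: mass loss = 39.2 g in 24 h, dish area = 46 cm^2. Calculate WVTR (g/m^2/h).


Formula: WVTR = mass_loss / (area * time)
Step 1: Convert area: 46 cm^2 = 0.0046 m^2
Step 2: WVTR = 39.2 g / (0.0046 m^2 * 24 h)
Step 3: WVTR = 39.2 / 0.1104 = 355.1 g/m^2/h

355.1 g/m^2/h


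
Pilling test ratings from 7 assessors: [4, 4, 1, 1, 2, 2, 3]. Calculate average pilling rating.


Formula: Mean = sum / count
Sum = 4 + 4 + 1 + 1 + 2 + 2 + 3 = 17
Mean = 17 / 7 = 2.4

2.4


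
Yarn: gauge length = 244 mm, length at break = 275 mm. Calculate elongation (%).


Formula: Elongation (%) = ((L_break - L0) / L0) * 100
Step 1: Extension = 275 - 244 = 31 mm
Step 2: Elongation = (31 / 244) * 100
Step 3: Elongation = 0.127049 * 100 = 12.7049% ≈ 12.7%

12.7%


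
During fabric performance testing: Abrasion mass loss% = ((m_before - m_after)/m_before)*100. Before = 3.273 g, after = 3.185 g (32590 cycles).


Formula: Mass loss% = ((m_before - m_after) / m_before) * 100
Step 1: Mass loss = 3.273 - 3.185 = 0.088 g
Step 2: Ratio = 0.088 / 3.273 = 0.0268866
Step 3: Mass loss% = 0.0268866 * 100 = 2.68866% ≈ 2.69%

2.69%


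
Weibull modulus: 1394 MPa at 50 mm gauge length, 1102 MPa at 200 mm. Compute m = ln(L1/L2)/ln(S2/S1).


Formula: m = ln(L1/L2) / ln(S2/S1)
Step 1: ln(L1/L2) = ln(50/200) = -1.38629
Step 2: S2/S1 = 1102/1394 = 0.79053
Step 3: ln(S2/S1) = ln(0.79053) = -0.23505
Step 4: m = -1.38629 / -0.23505 = 5.90

5.90 (Weibull m)


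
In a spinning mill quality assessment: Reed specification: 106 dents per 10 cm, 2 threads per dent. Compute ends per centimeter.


Formula: EPC = (dents per 10 cm * ends per dent) / 10
Step 1: Total ends per 10 cm = 106 * 2 = 212
Step 2: EPC = 212 / 10 = 21.2 ends/cm

21.2 ends/cm


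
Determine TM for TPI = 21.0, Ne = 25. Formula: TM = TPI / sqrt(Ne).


Formula: TM = TPI / sqrt(Ne)
Step 1: sqrt(Ne) = sqrt(25) = 5
Step 2: TM = 21.0 / 5 = 4.20

4.20 TM


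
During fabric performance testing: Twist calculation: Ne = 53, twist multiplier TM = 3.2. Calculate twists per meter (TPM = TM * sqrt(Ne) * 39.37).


Formula: TPM = TM * sqrt(Ne) * 39.37
Step 1: sqrt(Ne) = sqrt(53) = 7.2801
Step 2: TM * sqrt(Ne) = 3.2 * 7.2801 = 23.2963
Step 3: TPM = 23.2963 * 39.37 = 917 twists/m

917 twists/m


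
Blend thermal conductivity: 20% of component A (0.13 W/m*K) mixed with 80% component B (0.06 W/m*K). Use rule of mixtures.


Formula: Blend property = (fraction_A * property_A) + (fraction_B * property_B)
Step 1: Contribution A = 20/100 * 0.13 W/m*K = 0.026 W/m*K
Step 2: Contribution B = 80/100 * 0.06 W/m*K = 0.048 W/m*K
Step 3: Blend thermal conductivity = 0.026 + 0.048 = 0.074 W/m*K

0.074 W/m*K


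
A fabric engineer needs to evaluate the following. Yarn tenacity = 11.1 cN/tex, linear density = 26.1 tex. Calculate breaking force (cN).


Formula: Breaking force = Tenacity * Linear density
F = 11.1 cN/tex * 26.1 tex
F = 289.71 cN

289.71 cN


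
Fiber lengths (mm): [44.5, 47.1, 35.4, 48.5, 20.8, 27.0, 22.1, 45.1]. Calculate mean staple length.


Formula: Mean = sum of lengths / count
Sum = 44.5 + 47.1 + 35.4 + 48.5 + 20.8 + 27.0 + 22.1 + 45.1
Sum = 290.5 mm
Mean = 290.5 / 8 = 36.31 mm

36.31 mm


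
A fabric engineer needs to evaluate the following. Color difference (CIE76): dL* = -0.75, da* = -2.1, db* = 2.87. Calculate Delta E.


Formula: Delta E = sqrt(dL*^2 + da*^2 + db*^2)
Step 1: dL*^2 = (-0.75)^2 = 0.5625
Step 2: da*^2 = (-2.1)^2 = 4.41
Step 3: db*^2 = 2.87^2 = 8.2369
Step 4: Sum = 0.5625 + 4.41 + 8.2369 = 13.2094
Step 5: Delta E = sqrt(13.2094) = 3.63

3.63 Delta E
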